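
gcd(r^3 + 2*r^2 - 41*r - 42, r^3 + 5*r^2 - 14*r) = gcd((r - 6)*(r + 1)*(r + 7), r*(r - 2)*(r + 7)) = r + 7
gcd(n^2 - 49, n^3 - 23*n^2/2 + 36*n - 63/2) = n - 7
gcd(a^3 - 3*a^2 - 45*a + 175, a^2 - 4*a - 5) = a - 5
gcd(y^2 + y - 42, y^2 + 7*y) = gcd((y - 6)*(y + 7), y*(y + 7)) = y + 7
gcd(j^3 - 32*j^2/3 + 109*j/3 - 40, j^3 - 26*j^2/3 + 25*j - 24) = j^2 - 17*j/3 + 8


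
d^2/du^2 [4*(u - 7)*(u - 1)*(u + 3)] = 24*u - 40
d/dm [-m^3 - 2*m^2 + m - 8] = -3*m^2 - 4*m + 1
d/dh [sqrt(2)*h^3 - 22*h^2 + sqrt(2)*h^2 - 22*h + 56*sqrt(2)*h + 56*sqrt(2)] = 3*sqrt(2)*h^2 - 44*h + 2*sqrt(2)*h - 22 + 56*sqrt(2)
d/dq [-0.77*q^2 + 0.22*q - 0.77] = 0.22 - 1.54*q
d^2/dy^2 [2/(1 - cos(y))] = 2*(cos(y) + 2)/(cos(y) - 1)^2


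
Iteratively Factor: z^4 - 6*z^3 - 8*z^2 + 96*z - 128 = (z - 4)*(z^3 - 2*z^2 - 16*z + 32) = (z - 4)*(z - 2)*(z^2 - 16) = (z - 4)*(z - 2)*(z + 4)*(z - 4)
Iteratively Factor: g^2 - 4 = (g - 2)*(g + 2)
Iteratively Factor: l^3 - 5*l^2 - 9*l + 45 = (l + 3)*(l^2 - 8*l + 15) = (l - 5)*(l + 3)*(l - 3)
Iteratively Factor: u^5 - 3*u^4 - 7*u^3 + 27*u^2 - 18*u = (u + 3)*(u^4 - 6*u^3 + 11*u^2 - 6*u) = (u - 3)*(u + 3)*(u^3 - 3*u^2 + 2*u) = (u - 3)*(u - 2)*(u + 3)*(u^2 - u) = (u - 3)*(u - 2)*(u - 1)*(u + 3)*(u)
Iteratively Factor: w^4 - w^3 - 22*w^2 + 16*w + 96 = (w - 4)*(w^3 + 3*w^2 - 10*w - 24) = (w - 4)*(w + 2)*(w^2 + w - 12) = (w - 4)*(w + 2)*(w + 4)*(w - 3)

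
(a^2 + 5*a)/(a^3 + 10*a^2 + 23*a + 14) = a*(a + 5)/(a^3 + 10*a^2 + 23*a + 14)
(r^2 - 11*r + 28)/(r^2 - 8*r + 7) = (r - 4)/(r - 1)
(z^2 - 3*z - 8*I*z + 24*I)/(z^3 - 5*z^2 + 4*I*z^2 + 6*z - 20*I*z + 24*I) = (z - 8*I)/(z^2 + z*(-2 + 4*I) - 8*I)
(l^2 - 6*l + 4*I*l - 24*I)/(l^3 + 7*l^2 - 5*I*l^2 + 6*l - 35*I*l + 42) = (l^2 + l*(-6 + 4*I) - 24*I)/(l^3 + l^2*(7 - 5*I) + l*(6 - 35*I) + 42)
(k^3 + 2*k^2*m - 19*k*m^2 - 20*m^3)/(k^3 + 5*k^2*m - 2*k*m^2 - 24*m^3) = (k^3 + 2*k^2*m - 19*k*m^2 - 20*m^3)/(k^3 + 5*k^2*m - 2*k*m^2 - 24*m^3)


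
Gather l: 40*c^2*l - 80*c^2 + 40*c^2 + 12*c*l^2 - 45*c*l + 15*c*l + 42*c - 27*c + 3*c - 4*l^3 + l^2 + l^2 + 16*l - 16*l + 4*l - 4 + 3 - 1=-40*c^2 + 18*c - 4*l^3 + l^2*(12*c + 2) + l*(40*c^2 - 30*c + 4) - 2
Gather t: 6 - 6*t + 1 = 7 - 6*t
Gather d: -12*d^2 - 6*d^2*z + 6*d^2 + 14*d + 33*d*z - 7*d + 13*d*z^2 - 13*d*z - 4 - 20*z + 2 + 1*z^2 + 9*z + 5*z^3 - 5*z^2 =d^2*(-6*z - 6) + d*(13*z^2 + 20*z + 7) + 5*z^3 - 4*z^2 - 11*z - 2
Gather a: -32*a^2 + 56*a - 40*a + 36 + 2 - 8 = -32*a^2 + 16*a + 30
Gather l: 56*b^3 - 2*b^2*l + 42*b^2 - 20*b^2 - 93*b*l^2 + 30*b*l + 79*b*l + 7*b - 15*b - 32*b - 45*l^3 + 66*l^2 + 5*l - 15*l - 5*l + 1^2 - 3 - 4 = 56*b^3 + 22*b^2 - 40*b - 45*l^3 + l^2*(66 - 93*b) + l*(-2*b^2 + 109*b - 15) - 6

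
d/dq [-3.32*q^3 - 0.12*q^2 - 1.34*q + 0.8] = -9.96*q^2 - 0.24*q - 1.34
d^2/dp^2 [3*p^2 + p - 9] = 6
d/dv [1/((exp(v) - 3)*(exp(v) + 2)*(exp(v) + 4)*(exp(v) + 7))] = (-4*exp(3*v) - 30*exp(2*v) - 22*exp(v) + 94)*exp(v)/(exp(8*v) + 20*exp(7*v) + 122*exp(6*v) + 32*exp(5*v) - 2095*exp(4*v) - 5428*exp(3*v) + 5140*exp(2*v) + 31584*exp(v) + 28224)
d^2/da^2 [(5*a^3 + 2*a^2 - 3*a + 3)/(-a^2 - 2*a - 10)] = 2*(37*a^3 - 249*a^2 - 1608*a - 242)/(a^6 + 6*a^5 + 42*a^4 + 128*a^3 + 420*a^2 + 600*a + 1000)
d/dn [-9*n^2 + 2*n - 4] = 2 - 18*n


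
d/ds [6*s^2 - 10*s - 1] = 12*s - 10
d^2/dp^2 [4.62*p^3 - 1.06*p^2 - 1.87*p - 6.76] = 27.72*p - 2.12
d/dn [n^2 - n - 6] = 2*n - 1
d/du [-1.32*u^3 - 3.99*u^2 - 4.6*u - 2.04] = -3.96*u^2 - 7.98*u - 4.6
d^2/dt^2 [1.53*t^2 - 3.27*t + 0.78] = 3.06000000000000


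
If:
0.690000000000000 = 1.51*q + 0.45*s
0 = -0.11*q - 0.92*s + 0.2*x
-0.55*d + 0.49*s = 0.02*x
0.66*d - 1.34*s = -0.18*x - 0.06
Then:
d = 1.20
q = -0.04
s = 1.65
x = 7.59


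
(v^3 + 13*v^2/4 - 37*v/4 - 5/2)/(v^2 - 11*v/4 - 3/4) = (v^2 + 3*v - 10)/(v - 3)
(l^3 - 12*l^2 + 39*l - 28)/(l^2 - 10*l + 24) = (l^2 - 8*l + 7)/(l - 6)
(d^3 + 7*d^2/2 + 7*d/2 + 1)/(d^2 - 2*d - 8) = (2*d^2 + 3*d + 1)/(2*(d - 4))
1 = 1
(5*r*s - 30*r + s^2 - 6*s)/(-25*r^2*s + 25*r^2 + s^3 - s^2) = (6 - s)/(5*r*s - 5*r - s^2 + s)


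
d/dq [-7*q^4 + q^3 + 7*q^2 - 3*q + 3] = -28*q^3 + 3*q^2 + 14*q - 3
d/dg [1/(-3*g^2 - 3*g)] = (2*g + 1)/(3*g^2*(g + 1)^2)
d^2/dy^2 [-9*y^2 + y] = -18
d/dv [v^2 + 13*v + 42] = 2*v + 13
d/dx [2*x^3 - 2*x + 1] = 6*x^2 - 2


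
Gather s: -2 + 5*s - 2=5*s - 4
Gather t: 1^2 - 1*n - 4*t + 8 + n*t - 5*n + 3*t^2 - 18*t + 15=-6*n + 3*t^2 + t*(n - 22) + 24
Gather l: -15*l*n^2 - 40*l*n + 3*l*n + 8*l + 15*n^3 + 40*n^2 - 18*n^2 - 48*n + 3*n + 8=l*(-15*n^2 - 37*n + 8) + 15*n^3 + 22*n^2 - 45*n + 8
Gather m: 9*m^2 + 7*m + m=9*m^2 + 8*m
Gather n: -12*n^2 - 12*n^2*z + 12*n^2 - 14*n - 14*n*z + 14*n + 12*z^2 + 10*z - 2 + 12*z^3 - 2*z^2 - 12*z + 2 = -12*n^2*z - 14*n*z + 12*z^3 + 10*z^2 - 2*z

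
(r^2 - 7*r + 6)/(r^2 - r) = (r - 6)/r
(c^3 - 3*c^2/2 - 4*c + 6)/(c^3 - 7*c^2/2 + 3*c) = (c + 2)/c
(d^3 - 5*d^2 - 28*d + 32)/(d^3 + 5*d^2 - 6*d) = (d^2 - 4*d - 32)/(d*(d + 6))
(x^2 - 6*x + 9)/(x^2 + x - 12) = (x - 3)/(x + 4)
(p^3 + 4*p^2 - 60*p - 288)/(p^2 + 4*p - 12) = (p^2 - 2*p - 48)/(p - 2)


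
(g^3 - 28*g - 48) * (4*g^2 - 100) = 4*g^5 - 212*g^3 - 192*g^2 + 2800*g + 4800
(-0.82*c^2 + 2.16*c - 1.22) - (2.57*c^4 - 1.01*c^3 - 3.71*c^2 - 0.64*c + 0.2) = -2.57*c^4 + 1.01*c^3 + 2.89*c^2 + 2.8*c - 1.42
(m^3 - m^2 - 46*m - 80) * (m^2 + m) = m^5 - 47*m^3 - 126*m^2 - 80*m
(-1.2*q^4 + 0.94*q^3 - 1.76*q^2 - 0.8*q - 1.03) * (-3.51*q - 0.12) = 4.212*q^5 - 3.1554*q^4 + 6.0648*q^3 + 3.0192*q^2 + 3.7113*q + 0.1236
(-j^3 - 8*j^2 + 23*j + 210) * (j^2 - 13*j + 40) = -j^5 + 5*j^4 + 87*j^3 - 409*j^2 - 1810*j + 8400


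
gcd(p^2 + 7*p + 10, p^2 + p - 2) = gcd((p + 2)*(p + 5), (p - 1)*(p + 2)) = p + 2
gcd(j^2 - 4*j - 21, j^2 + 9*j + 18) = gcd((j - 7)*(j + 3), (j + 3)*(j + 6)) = j + 3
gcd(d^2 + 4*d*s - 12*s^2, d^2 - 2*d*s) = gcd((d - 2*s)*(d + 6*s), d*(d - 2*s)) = -d + 2*s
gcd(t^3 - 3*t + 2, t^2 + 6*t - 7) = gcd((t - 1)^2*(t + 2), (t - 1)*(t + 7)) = t - 1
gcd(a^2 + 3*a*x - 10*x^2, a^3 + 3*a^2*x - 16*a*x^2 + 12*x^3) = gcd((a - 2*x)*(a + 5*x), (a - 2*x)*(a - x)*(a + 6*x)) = -a + 2*x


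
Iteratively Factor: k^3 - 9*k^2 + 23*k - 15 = (k - 3)*(k^2 - 6*k + 5) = (k - 3)*(k - 1)*(k - 5)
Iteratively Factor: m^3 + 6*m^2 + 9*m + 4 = (m + 1)*(m^2 + 5*m + 4) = (m + 1)*(m + 4)*(m + 1)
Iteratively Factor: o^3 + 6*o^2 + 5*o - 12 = (o - 1)*(o^2 + 7*o + 12) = (o - 1)*(o + 4)*(o + 3)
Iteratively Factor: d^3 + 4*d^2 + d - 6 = (d + 2)*(d^2 + 2*d - 3) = (d - 1)*(d + 2)*(d + 3)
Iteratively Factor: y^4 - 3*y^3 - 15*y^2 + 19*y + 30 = (y + 1)*(y^3 - 4*y^2 - 11*y + 30) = (y - 5)*(y + 1)*(y^2 + y - 6) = (y - 5)*(y + 1)*(y + 3)*(y - 2)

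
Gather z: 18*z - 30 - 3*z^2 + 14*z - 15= -3*z^2 + 32*z - 45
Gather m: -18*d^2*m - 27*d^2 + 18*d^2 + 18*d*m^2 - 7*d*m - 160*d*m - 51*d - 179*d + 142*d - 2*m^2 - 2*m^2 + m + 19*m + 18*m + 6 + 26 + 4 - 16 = -9*d^2 - 88*d + m^2*(18*d - 4) + m*(-18*d^2 - 167*d + 38) + 20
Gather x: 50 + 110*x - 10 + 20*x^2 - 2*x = 20*x^2 + 108*x + 40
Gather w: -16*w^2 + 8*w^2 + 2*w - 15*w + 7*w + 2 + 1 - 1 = -8*w^2 - 6*w + 2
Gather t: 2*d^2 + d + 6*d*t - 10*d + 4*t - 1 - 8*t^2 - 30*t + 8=2*d^2 - 9*d - 8*t^2 + t*(6*d - 26) + 7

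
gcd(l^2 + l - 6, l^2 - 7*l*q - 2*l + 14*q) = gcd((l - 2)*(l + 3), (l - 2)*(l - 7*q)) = l - 2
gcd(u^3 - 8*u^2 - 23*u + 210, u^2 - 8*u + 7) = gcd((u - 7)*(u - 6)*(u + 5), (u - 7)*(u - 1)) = u - 7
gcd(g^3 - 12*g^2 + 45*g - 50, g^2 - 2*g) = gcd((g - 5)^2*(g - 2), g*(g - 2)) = g - 2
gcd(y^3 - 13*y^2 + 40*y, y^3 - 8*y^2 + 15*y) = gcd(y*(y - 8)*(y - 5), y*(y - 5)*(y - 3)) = y^2 - 5*y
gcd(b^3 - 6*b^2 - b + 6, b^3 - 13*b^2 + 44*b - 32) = b - 1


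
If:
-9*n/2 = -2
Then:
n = 4/9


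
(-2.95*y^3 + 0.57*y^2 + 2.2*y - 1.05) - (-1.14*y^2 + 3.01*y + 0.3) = -2.95*y^3 + 1.71*y^2 - 0.81*y - 1.35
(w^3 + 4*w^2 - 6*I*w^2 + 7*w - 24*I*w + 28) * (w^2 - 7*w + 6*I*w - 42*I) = w^5 - 3*w^4 + 15*w^3 - 129*w^2 + 42*I*w^2 - 1204*w - 126*I*w - 1176*I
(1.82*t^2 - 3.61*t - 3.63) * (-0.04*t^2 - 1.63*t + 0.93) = -0.0728*t^4 - 2.8222*t^3 + 7.7221*t^2 + 2.5596*t - 3.3759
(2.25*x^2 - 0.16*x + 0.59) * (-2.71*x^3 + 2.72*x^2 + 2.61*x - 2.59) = -6.0975*x^5 + 6.5536*x^4 + 3.8384*x^3 - 4.6403*x^2 + 1.9543*x - 1.5281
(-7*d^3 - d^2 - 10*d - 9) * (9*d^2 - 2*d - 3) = -63*d^5 + 5*d^4 - 67*d^3 - 58*d^2 + 48*d + 27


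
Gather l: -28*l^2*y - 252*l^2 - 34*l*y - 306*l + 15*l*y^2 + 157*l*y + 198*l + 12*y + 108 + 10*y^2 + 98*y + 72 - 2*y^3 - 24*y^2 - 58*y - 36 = l^2*(-28*y - 252) + l*(15*y^2 + 123*y - 108) - 2*y^3 - 14*y^2 + 52*y + 144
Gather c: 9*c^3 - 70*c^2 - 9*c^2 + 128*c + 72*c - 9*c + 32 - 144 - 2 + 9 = 9*c^3 - 79*c^2 + 191*c - 105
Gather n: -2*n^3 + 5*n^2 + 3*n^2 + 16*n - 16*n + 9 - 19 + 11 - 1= -2*n^3 + 8*n^2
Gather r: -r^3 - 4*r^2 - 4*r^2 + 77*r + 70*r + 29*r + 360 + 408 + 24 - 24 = -r^3 - 8*r^2 + 176*r + 768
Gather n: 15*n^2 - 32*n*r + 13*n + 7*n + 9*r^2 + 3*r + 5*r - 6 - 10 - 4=15*n^2 + n*(20 - 32*r) + 9*r^2 + 8*r - 20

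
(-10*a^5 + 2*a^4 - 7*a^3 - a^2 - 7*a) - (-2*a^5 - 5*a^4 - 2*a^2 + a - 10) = -8*a^5 + 7*a^4 - 7*a^3 + a^2 - 8*a + 10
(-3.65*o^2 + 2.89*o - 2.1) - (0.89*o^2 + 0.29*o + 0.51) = -4.54*o^2 + 2.6*o - 2.61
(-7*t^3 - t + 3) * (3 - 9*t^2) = 63*t^5 - 12*t^3 - 27*t^2 - 3*t + 9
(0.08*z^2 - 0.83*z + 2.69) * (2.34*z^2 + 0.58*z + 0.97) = 0.1872*z^4 - 1.8958*z^3 + 5.8908*z^2 + 0.7551*z + 2.6093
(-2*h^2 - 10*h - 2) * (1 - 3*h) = 6*h^3 + 28*h^2 - 4*h - 2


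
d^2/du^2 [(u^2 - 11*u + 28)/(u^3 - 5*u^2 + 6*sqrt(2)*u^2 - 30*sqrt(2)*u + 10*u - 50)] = 2*(-((2*u - 11)*(3*u^2 - 10*u + 12*sqrt(2)*u - 30*sqrt(2) + 10) + (3*u - 5 + 6*sqrt(2))*(u^2 - 11*u + 28))*(u^3 - 5*u^2 + 6*sqrt(2)*u^2 - 30*sqrt(2)*u + 10*u - 50) + (u^2 - 11*u + 28)*(3*u^2 - 10*u + 12*sqrt(2)*u - 30*sqrt(2) + 10)^2 + (u^3 - 5*u^2 + 6*sqrt(2)*u^2 - 30*sqrt(2)*u + 10*u - 50)^2)/(u^3 - 5*u^2 + 6*sqrt(2)*u^2 - 30*sqrt(2)*u + 10*u - 50)^3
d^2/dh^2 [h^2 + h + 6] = 2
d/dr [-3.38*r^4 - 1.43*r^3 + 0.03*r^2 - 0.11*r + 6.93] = -13.52*r^3 - 4.29*r^2 + 0.06*r - 0.11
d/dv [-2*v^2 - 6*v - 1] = -4*v - 6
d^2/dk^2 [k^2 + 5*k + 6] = 2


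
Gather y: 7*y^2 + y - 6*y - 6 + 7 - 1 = 7*y^2 - 5*y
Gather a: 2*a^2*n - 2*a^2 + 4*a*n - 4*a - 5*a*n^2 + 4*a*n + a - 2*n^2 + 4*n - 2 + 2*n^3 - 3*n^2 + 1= a^2*(2*n - 2) + a*(-5*n^2 + 8*n - 3) + 2*n^3 - 5*n^2 + 4*n - 1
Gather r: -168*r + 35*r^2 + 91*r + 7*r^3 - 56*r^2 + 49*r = 7*r^3 - 21*r^2 - 28*r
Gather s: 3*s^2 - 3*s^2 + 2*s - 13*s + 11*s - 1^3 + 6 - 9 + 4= 0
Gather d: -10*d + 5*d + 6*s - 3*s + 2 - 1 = -5*d + 3*s + 1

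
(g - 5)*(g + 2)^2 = g^3 - g^2 - 16*g - 20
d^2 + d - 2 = (d - 1)*(d + 2)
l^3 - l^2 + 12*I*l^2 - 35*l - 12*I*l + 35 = (l - 1)*(l + 5*I)*(l + 7*I)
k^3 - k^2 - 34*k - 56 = (k - 7)*(k + 2)*(k + 4)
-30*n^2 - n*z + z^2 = (-6*n + z)*(5*n + z)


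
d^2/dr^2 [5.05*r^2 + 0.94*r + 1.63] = 10.1000000000000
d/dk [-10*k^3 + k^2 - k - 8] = -30*k^2 + 2*k - 1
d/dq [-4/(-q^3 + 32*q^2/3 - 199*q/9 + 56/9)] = 36*(-27*q^2 + 192*q - 199)/(9*q^3 - 96*q^2 + 199*q - 56)^2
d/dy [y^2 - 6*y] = 2*y - 6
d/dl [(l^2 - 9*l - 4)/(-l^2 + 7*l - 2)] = 2*(-l^2 - 6*l + 23)/(l^4 - 14*l^3 + 53*l^2 - 28*l + 4)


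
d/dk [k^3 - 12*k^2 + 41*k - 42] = 3*k^2 - 24*k + 41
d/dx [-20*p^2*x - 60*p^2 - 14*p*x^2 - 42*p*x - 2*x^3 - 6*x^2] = -20*p^2 - 28*p*x - 42*p - 6*x^2 - 12*x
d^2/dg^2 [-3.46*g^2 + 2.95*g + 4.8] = -6.92000000000000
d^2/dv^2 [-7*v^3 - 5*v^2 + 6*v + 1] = -42*v - 10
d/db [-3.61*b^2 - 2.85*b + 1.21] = -7.22*b - 2.85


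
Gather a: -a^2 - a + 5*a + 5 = -a^2 + 4*a + 5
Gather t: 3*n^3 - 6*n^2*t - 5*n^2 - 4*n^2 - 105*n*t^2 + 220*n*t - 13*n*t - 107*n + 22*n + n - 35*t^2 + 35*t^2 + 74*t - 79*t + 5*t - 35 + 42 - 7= 3*n^3 - 9*n^2 - 105*n*t^2 - 84*n + t*(-6*n^2 + 207*n)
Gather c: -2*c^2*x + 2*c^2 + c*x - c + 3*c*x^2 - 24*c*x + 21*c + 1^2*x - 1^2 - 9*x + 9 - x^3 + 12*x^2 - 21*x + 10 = c^2*(2 - 2*x) + c*(3*x^2 - 23*x + 20) - x^3 + 12*x^2 - 29*x + 18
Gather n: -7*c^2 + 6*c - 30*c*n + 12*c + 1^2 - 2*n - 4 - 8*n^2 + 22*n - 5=-7*c^2 + 18*c - 8*n^2 + n*(20 - 30*c) - 8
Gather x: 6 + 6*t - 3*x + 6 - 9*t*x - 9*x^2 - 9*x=6*t - 9*x^2 + x*(-9*t - 12) + 12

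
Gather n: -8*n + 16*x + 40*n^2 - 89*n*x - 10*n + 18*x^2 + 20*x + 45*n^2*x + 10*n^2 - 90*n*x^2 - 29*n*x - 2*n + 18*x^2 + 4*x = n^2*(45*x + 50) + n*(-90*x^2 - 118*x - 20) + 36*x^2 + 40*x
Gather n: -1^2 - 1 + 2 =0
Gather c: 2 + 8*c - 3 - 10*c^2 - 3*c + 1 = -10*c^2 + 5*c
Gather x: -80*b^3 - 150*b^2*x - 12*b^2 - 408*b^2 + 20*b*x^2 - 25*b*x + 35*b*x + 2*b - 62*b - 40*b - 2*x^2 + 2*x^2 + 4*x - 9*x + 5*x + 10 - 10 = -80*b^3 - 420*b^2 + 20*b*x^2 - 100*b + x*(-150*b^2 + 10*b)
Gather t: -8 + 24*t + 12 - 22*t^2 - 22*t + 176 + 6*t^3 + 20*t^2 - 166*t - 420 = 6*t^3 - 2*t^2 - 164*t - 240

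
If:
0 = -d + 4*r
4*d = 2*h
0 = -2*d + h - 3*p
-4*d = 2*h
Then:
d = 0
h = 0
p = 0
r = 0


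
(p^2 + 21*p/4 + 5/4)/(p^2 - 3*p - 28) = (4*p^2 + 21*p + 5)/(4*(p^2 - 3*p - 28))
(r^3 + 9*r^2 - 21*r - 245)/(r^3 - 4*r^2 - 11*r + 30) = (r^2 + 14*r + 49)/(r^2 + r - 6)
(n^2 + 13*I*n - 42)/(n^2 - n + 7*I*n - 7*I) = (n + 6*I)/(n - 1)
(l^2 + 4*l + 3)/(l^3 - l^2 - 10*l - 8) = (l + 3)/(l^2 - 2*l - 8)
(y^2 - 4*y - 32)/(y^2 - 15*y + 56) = (y + 4)/(y - 7)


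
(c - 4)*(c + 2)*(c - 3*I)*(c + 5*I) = c^4 - 2*c^3 + 2*I*c^3 + 7*c^2 - 4*I*c^2 - 30*c - 16*I*c - 120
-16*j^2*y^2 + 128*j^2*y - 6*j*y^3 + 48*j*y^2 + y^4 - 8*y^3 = y*(-8*j + y)*(2*j + y)*(y - 8)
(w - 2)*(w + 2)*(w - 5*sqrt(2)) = w^3 - 5*sqrt(2)*w^2 - 4*w + 20*sqrt(2)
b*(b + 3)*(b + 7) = b^3 + 10*b^2 + 21*b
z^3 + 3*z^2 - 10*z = z*(z - 2)*(z + 5)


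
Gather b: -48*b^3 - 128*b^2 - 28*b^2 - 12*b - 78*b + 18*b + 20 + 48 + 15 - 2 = -48*b^3 - 156*b^2 - 72*b + 81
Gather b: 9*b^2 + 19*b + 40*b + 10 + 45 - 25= 9*b^2 + 59*b + 30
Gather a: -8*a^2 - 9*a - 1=-8*a^2 - 9*a - 1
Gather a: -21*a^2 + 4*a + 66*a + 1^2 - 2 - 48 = -21*a^2 + 70*a - 49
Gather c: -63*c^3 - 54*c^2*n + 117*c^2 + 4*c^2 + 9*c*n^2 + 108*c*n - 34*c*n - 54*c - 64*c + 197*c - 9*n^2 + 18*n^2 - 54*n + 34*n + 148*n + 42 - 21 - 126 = -63*c^3 + c^2*(121 - 54*n) + c*(9*n^2 + 74*n + 79) + 9*n^2 + 128*n - 105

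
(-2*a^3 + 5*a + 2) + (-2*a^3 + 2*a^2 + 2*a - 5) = -4*a^3 + 2*a^2 + 7*a - 3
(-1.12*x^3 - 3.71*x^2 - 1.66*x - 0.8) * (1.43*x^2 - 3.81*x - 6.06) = -1.6016*x^5 - 1.0381*x^4 + 18.5485*x^3 + 27.6632*x^2 + 13.1076*x + 4.848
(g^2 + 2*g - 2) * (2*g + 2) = 2*g^3 + 6*g^2 - 4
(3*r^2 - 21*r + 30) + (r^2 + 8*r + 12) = 4*r^2 - 13*r + 42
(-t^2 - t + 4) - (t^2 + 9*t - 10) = -2*t^2 - 10*t + 14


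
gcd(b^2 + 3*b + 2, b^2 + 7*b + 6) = b + 1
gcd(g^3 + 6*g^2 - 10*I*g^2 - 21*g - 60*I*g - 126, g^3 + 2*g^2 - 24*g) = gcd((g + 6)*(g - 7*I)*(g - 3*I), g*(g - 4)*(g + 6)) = g + 6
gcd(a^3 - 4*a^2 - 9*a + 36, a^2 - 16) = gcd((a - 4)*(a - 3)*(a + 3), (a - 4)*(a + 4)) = a - 4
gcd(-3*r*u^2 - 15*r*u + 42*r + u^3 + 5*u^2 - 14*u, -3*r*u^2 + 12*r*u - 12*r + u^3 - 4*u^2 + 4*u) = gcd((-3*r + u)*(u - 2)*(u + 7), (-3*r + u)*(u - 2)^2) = 3*r*u - 6*r - u^2 + 2*u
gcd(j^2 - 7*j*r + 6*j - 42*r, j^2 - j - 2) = 1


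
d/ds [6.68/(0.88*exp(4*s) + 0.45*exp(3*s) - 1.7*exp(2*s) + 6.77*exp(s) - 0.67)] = (-23.5136*exp(3*s) - 9.018*exp(2*s) + 22.712*exp(s) - 45.2236)*exp(s)/(0.88*exp(4*s) + 0.45*exp(3*s) - 1.7*exp(2*s) + 6.77*exp(s) - 0.67)^2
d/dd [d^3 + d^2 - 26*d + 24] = 3*d^2 + 2*d - 26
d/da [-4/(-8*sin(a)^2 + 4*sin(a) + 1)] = 16*(1 - 4*sin(a))*cos(a)/(-8*sin(a)^2 + 4*sin(a) + 1)^2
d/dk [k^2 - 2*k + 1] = 2*k - 2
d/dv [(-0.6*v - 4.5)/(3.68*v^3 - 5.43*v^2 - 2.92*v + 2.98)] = (4.416*v^3 + 46.422*v^2 - 48.87*v - 14.928)/(13.5424*v^6 - 39.9648*v^5 + 7.9937*v^4 + 53.644*v^3 - 23.8364*v^2 - 17.4032*v + 8.8804)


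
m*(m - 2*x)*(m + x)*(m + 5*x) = m^4 + 4*m^3*x - 7*m^2*x^2 - 10*m*x^3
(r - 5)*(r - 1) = r^2 - 6*r + 5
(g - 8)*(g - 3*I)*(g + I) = g^3 - 8*g^2 - 2*I*g^2 + 3*g + 16*I*g - 24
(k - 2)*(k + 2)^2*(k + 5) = k^4 + 7*k^3 + 6*k^2 - 28*k - 40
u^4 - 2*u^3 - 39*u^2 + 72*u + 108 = (u - 6)*(u - 3)*(u + 1)*(u + 6)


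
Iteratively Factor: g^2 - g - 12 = (g + 3)*(g - 4)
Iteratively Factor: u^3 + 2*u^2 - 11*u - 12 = (u + 1)*(u^2 + u - 12) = (u - 3)*(u + 1)*(u + 4)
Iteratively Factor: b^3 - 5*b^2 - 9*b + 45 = (b + 3)*(b^2 - 8*b + 15) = (b - 5)*(b + 3)*(b - 3)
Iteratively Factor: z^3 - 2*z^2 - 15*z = (z - 5)*(z^2 + 3*z) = (z - 5)*(z + 3)*(z)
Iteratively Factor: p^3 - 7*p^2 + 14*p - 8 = (p - 1)*(p^2 - 6*p + 8) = (p - 4)*(p - 1)*(p - 2)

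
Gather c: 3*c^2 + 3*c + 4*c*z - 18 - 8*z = 3*c^2 + c*(4*z + 3) - 8*z - 18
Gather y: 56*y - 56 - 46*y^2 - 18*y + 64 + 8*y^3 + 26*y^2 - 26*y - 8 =8*y^3 - 20*y^2 + 12*y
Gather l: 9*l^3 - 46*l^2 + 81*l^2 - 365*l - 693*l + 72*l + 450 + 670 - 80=9*l^3 + 35*l^2 - 986*l + 1040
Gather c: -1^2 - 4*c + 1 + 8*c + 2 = 4*c + 2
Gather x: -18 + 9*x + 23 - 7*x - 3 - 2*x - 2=0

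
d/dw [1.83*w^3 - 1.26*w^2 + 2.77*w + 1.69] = 5.49*w^2 - 2.52*w + 2.77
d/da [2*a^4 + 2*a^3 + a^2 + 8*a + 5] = 8*a^3 + 6*a^2 + 2*a + 8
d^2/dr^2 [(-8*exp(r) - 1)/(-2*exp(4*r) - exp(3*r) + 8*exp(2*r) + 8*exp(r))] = (288*exp(7*r) + 240*exp(6*r) - 178*exp(5*r) + 777*exp(4*r) + 696*exp(3*r) - 272*exp(2*r) + 192*exp(r) + 64)*exp(-r)/(8*exp(9*r) + 12*exp(8*r) - 90*exp(7*r) - 191*exp(6*r) + 264*exp(5*r) + 936*exp(4*r) + 256*exp(3*r) - 1344*exp(2*r) - 1536*exp(r) - 512)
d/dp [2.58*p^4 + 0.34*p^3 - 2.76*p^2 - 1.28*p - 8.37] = 10.32*p^3 + 1.02*p^2 - 5.52*p - 1.28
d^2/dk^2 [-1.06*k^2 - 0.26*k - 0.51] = -2.12000000000000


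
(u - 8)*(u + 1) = u^2 - 7*u - 8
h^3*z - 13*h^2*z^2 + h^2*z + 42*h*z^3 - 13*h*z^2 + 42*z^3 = (h - 7*z)*(h - 6*z)*(h*z + z)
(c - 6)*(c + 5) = c^2 - c - 30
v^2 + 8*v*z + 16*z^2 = (v + 4*z)^2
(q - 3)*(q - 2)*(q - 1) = q^3 - 6*q^2 + 11*q - 6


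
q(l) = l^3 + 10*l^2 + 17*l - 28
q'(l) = 3*l^2 + 20*l + 17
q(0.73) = -9.87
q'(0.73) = 33.20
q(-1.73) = -32.66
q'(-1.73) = -8.62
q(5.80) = 602.11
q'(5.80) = 233.92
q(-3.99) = -0.15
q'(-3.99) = -15.04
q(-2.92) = -17.27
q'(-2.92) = -15.82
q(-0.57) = -34.63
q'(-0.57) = 6.57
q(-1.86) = -31.46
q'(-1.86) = -9.82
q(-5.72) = 14.79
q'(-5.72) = 0.76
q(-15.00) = -1408.00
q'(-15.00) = 392.00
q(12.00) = 3344.00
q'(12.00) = 689.00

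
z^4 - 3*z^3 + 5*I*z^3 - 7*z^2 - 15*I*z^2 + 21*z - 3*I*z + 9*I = (z - 3)*(z + I)^2*(z + 3*I)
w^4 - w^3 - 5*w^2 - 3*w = w*(w - 3)*(w + 1)^2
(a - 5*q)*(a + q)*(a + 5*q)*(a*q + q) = a^4*q + a^3*q^2 + a^3*q - 25*a^2*q^3 + a^2*q^2 - 25*a*q^4 - 25*a*q^3 - 25*q^4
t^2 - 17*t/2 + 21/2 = (t - 7)*(t - 3/2)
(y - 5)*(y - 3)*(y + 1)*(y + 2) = y^4 - 5*y^3 - 7*y^2 + 29*y + 30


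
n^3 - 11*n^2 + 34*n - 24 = (n - 6)*(n - 4)*(n - 1)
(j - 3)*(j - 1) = j^2 - 4*j + 3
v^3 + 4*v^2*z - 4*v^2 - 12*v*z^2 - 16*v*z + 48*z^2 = (v - 4)*(v - 2*z)*(v + 6*z)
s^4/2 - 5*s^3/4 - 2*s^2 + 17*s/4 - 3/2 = (s/2 + 1)*(s - 3)*(s - 1)*(s - 1/2)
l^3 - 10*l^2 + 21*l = l*(l - 7)*(l - 3)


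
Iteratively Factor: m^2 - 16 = (m - 4)*(m + 4)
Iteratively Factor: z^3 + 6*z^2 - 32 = (z + 4)*(z^2 + 2*z - 8) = (z + 4)^2*(z - 2)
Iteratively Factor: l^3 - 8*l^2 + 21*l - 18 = (l - 2)*(l^2 - 6*l + 9) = (l - 3)*(l - 2)*(l - 3)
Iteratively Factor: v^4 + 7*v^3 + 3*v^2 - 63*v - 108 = (v + 3)*(v^3 + 4*v^2 - 9*v - 36) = (v - 3)*(v + 3)*(v^2 + 7*v + 12) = (v - 3)*(v + 3)*(v + 4)*(v + 3)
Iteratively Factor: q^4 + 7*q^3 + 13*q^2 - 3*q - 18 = (q - 1)*(q^3 + 8*q^2 + 21*q + 18) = (q - 1)*(q + 3)*(q^2 + 5*q + 6) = (q - 1)*(q + 3)^2*(q + 2)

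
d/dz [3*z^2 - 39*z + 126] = 6*z - 39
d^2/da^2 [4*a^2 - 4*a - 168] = 8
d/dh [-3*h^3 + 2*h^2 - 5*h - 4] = -9*h^2 + 4*h - 5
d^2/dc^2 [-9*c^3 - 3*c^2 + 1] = -54*c - 6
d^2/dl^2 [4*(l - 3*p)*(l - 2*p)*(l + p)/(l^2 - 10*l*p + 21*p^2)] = 320*p^2/(l^3 - 21*l^2*p + 147*l*p^2 - 343*p^3)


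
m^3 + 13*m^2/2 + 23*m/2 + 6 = (m + 1)*(m + 3/2)*(m + 4)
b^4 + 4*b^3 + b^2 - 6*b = b*(b - 1)*(b + 2)*(b + 3)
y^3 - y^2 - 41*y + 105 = (y - 5)*(y - 3)*(y + 7)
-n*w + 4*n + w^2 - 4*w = (-n + w)*(w - 4)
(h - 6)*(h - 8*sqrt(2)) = h^2 - 8*sqrt(2)*h - 6*h + 48*sqrt(2)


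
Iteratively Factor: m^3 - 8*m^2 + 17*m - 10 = (m - 1)*(m^2 - 7*m + 10) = (m - 5)*(m - 1)*(m - 2)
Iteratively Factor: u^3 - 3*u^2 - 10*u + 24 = (u - 4)*(u^2 + u - 6) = (u - 4)*(u + 3)*(u - 2)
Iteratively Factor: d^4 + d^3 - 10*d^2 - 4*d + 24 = (d + 2)*(d^3 - d^2 - 8*d + 12) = (d - 2)*(d + 2)*(d^2 + d - 6) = (d - 2)*(d + 2)*(d + 3)*(d - 2)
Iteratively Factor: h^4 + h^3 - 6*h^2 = (h - 2)*(h^3 + 3*h^2) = h*(h - 2)*(h^2 + 3*h) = h^2*(h - 2)*(h + 3)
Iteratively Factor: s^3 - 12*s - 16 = (s + 2)*(s^2 - 2*s - 8) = (s + 2)^2*(s - 4)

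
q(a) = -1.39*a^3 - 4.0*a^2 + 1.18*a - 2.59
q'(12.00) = -695.30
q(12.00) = -2966.35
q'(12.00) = -695.30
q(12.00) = -2966.35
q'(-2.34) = -2.93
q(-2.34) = -9.44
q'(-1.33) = 4.44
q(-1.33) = -7.96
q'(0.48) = -3.62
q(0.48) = -3.10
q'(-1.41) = 4.17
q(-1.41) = -8.31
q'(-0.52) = 4.21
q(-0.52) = -4.09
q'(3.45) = -76.05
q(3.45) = -103.21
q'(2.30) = -39.28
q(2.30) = -37.95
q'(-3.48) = -21.48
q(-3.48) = 3.44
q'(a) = -4.17*a^2 - 8.0*a + 1.18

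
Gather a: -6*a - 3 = -6*a - 3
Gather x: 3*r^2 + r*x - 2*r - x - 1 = 3*r^2 - 2*r + x*(r - 1) - 1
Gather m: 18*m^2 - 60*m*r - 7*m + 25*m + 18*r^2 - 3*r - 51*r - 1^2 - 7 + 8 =18*m^2 + m*(18 - 60*r) + 18*r^2 - 54*r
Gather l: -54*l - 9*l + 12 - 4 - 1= 7 - 63*l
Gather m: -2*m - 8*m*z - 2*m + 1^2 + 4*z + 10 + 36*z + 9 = m*(-8*z - 4) + 40*z + 20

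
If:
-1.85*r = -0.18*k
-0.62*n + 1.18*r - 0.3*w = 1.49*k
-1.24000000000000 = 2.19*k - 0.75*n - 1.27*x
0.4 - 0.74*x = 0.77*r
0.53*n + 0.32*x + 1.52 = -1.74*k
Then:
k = -0.62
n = -1.19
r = -0.06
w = 5.31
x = 0.60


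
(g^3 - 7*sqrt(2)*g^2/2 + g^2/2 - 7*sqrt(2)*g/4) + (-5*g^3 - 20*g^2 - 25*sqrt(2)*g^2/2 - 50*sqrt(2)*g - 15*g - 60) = -4*g^3 - 16*sqrt(2)*g^2 - 39*g^2/2 - 207*sqrt(2)*g/4 - 15*g - 60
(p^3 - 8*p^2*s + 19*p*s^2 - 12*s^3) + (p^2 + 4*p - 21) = p^3 - 8*p^2*s + p^2 + 19*p*s^2 + 4*p - 12*s^3 - 21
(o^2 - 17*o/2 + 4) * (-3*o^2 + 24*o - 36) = -3*o^4 + 99*o^3/2 - 252*o^2 + 402*o - 144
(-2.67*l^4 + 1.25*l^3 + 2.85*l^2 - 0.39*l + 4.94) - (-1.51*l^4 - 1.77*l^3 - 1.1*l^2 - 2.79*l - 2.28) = -1.16*l^4 + 3.02*l^3 + 3.95*l^2 + 2.4*l + 7.22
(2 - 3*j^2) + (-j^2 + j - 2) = -4*j^2 + j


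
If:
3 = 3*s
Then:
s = 1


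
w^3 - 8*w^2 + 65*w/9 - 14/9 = (w - 7)*(w - 2/3)*(w - 1/3)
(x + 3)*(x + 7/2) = x^2 + 13*x/2 + 21/2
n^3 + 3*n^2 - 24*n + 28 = (n - 2)^2*(n + 7)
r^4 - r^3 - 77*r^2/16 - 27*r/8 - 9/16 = (r - 3)*(r + 1/4)*(r + 3/4)*(r + 1)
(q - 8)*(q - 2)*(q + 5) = q^3 - 5*q^2 - 34*q + 80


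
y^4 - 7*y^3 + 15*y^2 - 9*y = y*(y - 3)^2*(y - 1)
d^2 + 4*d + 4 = (d + 2)^2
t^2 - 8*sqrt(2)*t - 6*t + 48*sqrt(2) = (t - 6)*(t - 8*sqrt(2))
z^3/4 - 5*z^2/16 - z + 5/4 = (z/4 + 1/2)*(z - 2)*(z - 5/4)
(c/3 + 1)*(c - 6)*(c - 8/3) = c^3/3 - 17*c^2/9 - 10*c/3 + 16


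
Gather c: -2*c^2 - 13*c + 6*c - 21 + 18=-2*c^2 - 7*c - 3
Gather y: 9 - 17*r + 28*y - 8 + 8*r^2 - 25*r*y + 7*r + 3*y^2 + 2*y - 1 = 8*r^2 - 10*r + 3*y^2 + y*(30 - 25*r)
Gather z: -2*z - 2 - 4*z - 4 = -6*z - 6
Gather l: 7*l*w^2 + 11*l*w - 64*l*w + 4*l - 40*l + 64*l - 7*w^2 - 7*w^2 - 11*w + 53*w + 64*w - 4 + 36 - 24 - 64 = l*(7*w^2 - 53*w + 28) - 14*w^2 + 106*w - 56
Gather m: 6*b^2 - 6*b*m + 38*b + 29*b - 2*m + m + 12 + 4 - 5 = 6*b^2 + 67*b + m*(-6*b - 1) + 11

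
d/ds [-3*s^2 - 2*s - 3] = -6*s - 2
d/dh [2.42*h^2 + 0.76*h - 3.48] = 4.84*h + 0.76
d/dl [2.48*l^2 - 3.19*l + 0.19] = 4.96*l - 3.19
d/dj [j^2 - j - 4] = 2*j - 1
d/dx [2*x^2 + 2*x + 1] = 4*x + 2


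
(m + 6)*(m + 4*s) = m^2 + 4*m*s + 6*m + 24*s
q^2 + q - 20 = (q - 4)*(q + 5)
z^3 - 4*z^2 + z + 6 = (z - 3)*(z - 2)*(z + 1)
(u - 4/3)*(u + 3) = u^2 + 5*u/3 - 4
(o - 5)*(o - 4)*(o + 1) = o^3 - 8*o^2 + 11*o + 20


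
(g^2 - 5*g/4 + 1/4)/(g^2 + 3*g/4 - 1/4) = (g - 1)/(g + 1)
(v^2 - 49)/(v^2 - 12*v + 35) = (v + 7)/(v - 5)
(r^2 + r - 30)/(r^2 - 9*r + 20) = (r + 6)/(r - 4)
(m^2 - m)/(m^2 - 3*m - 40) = m*(1 - m)/(-m^2 + 3*m + 40)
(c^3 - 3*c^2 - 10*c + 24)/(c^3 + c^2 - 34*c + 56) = (c + 3)/(c + 7)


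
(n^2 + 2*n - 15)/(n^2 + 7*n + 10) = (n - 3)/(n + 2)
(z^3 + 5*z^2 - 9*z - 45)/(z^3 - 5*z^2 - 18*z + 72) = (z^2 + 8*z + 15)/(z^2 - 2*z - 24)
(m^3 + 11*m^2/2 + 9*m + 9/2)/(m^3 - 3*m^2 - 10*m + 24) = (2*m^2 + 5*m + 3)/(2*(m^2 - 6*m + 8))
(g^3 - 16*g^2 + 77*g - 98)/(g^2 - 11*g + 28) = (g^2 - 9*g + 14)/(g - 4)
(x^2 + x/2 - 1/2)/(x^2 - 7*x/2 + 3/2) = (x + 1)/(x - 3)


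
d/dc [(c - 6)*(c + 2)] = 2*c - 4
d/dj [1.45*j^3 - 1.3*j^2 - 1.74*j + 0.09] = 4.35*j^2 - 2.6*j - 1.74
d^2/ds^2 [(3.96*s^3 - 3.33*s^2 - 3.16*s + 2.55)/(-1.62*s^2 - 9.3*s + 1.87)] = (-2.8421709430404e-14*s^5 - 1.13686837721616e-13*s^4 - 792.747*s^3 + 433.584252*s^2 - 256.15872*s - 323.348466)/(4.251528*s^6 + 73.22076*s^5 + 405.618516*s^4 + 635.31648*s^3 - 468.213966*s^2 + 97.56351*s - 6.539203)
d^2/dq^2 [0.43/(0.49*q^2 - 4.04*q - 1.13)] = (0.206486*q^2 - 1.702456*q - 0.43*(0.98*q - 4.04)*(1.96*q - 8.08) - 0.476182)/(-0.49*q^2 + 4.04*q + 1.13)^3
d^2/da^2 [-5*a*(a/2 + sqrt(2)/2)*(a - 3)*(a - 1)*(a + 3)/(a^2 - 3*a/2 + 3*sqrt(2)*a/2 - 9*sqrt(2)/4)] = 20*(-24*a^7 - 104*sqrt(2)*a^6 + 104*a^6 - 432*a^5 + 450*sqrt(2)*a^5 - 729*sqrt(2)*a^4 + 1296*a^4 - 1548*a^3 + 684*sqrt(2)*a^3 - 405*sqrt(2)*a^2 + 162*a^2 + 243*sqrt(2)*a + 1215*a - 243 + 243*sqrt(2))/(32*a^6 - 144*a^5 + 144*sqrt(2)*a^5 - 648*sqrt(2)*a^4 + 648*a^4 - 2052*a^3 + 1188*sqrt(2)*a^3 - 1458*sqrt(2)*a^2 + 2916*a^2 - 1458*a + 1458*sqrt(2)*a - 729*sqrt(2))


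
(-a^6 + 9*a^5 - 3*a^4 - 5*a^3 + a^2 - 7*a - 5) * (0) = 0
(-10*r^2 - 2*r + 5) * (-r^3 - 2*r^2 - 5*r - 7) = 10*r^5 + 22*r^4 + 49*r^3 + 70*r^2 - 11*r - 35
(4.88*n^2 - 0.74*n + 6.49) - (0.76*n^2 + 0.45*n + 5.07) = 4.12*n^2 - 1.19*n + 1.42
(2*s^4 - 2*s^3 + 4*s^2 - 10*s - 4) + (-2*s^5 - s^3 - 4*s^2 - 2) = -2*s^5 + 2*s^4 - 3*s^3 - 10*s - 6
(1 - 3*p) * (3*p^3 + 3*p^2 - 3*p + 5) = -9*p^4 - 6*p^3 + 12*p^2 - 18*p + 5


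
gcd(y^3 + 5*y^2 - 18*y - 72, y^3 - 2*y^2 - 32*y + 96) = y^2 + 2*y - 24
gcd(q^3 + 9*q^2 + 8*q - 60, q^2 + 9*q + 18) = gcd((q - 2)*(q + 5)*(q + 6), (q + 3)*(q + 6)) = q + 6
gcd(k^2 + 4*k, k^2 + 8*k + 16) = k + 4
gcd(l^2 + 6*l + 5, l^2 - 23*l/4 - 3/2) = 1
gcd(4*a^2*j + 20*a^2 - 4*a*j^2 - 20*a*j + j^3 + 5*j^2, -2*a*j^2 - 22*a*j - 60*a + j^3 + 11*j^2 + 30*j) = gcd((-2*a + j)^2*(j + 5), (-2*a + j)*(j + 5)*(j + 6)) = 2*a*j + 10*a - j^2 - 5*j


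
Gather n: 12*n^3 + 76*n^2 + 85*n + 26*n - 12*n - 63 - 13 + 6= 12*n^3 + 76*n^2 + 99*n - 70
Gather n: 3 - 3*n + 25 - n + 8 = 36 - 4*n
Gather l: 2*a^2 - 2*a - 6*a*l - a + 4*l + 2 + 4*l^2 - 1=2*a^2 - 3*a + 4*l^2 + l*(4 - 6*a) + 1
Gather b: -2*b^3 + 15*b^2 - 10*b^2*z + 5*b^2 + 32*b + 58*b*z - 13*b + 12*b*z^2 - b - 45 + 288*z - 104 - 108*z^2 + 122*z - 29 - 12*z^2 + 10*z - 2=-2*b^3 + b^2*(20 - 10*z) + b*(12*z^2 + 58*z + 18) - 120*z^2 + 420*z - 180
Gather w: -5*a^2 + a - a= -5*a^2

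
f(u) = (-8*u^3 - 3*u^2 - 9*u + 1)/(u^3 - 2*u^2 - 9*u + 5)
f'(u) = (-24*u^2 - 6*u - 9)/(u^3 - 2*u^2 - 9*u + 5) + (-3*u^2 + 4*u + 9)*(-8*u^3 - 3*u^2 - 9*u + 1)/(u^3 - 2*u^2 - 9*u + 5)^2 = (19*u^4 + 162*u^3 - 114*u^2 - 26*u - 36)/(u^6 - 4*u^5 - 14*u^4 + 46*u^3 + 61*u^2 - 90*u + 25)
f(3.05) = 22.18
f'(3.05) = 31.49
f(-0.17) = 0.38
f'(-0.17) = -0.85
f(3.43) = 42.89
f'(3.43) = 94.10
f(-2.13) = 15.44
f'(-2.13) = -56.66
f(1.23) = 4.08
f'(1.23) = 2.00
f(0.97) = 3.80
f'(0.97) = -0.17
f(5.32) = -26.16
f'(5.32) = 13.88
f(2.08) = 7.68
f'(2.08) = 6.88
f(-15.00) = -7.18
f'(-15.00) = 0.03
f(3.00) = 20.69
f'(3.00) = 28.24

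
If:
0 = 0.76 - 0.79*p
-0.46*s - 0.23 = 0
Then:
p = 0.96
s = -0.50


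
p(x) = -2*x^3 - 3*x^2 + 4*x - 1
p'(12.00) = -932.00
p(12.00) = -3841.00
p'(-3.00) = -32.00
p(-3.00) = 14.00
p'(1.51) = -18.74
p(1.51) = -8.69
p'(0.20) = 2.56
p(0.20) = -0.34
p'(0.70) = -3.14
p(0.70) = -0.36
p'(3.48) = -89.54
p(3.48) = -107.70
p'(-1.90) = -6.26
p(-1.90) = -5.71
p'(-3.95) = -65.92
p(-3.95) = 59.65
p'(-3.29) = -41.20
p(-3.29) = 24.59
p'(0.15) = 2.96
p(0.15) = -0.47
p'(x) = -6*x^2 - 6*x + 4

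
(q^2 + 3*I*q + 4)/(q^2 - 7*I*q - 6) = (q + 4*I)/(q - 6*I)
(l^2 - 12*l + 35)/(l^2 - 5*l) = (l - 7)/l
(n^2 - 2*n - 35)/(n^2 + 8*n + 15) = (n - 7)/(n + 3)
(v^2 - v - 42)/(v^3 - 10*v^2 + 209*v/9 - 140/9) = 9*(v + 6)/(9*v^2 - 27*v + 20)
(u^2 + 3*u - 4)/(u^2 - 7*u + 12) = (u^2 + 3*u - 4)/(u^2 - 7*u + 12)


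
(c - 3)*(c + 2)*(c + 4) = c^3 + 3*c^2 - 10*c - 24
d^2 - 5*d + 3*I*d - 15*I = (d - 5)*(d + 3*I)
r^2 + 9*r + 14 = (r + 2)*(r + 7)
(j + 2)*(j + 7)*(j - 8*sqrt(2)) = j^3 - 8*sqrt(2)*j^2 + 9*j^2 - 72*sqrt(2)*j + 14*j - 112*sqrt(2)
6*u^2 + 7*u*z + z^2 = (u + z)*(6*u + z)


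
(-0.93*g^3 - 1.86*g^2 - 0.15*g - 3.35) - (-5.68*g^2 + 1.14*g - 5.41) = -0.93*g^3 + 3.82*g^2 - 1.29*g + 2.06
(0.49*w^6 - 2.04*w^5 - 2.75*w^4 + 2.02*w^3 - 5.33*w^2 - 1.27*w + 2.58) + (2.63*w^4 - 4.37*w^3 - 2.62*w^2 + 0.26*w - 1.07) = 0.49*w^6 - 2.04*w^5 - 0.12*w^4 - 2.35*w^3 - 7.95*w^2 - 1.01*w + 1.51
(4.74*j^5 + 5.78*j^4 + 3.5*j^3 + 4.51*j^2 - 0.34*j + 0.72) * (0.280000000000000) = 1.3272*j^5 + 1.6184*j^4 + 0.98*j^3 + 1.2628*j^2 - 0.0952*j + 0.2016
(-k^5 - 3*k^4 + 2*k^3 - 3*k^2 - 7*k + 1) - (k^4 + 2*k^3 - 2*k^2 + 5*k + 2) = -k^5 - 4*k^4 - k^2 - 12*k - 1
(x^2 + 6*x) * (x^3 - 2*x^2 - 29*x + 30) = x^5 + 4*x^4 - 41*x^3 - 144*x^2 + 180*x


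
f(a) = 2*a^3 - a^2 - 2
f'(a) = 6*a^2 - 2*a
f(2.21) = 14.70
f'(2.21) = 24.88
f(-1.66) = -13.90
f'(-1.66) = 19.85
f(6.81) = 583.27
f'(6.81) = 264.64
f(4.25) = 133.47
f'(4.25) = 99.88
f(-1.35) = -8.74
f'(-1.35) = 13.64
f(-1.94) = -20.37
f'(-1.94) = 26.46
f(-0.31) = -2.16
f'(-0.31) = 1.20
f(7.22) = 698.61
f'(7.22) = 298.33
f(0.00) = -2.00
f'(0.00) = 0.00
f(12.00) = 3310.00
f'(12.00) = 840.00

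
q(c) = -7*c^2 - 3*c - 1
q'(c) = -14*c - 3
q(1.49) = -21.01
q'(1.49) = -23.86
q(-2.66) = -42.55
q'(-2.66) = 34.24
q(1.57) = -22.96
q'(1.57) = -24.98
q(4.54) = -158.90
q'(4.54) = -66.56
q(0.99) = -10.83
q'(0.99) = -16.86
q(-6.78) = -302.44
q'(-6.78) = 91.92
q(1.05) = -11.87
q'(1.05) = -17.70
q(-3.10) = -58.97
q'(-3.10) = 40.40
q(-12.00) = -973.00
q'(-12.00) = 165.00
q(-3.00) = -55.00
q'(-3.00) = 39.00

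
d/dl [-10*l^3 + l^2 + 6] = 2*l*(1 - 15*l)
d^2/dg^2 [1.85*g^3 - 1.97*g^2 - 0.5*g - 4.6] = 11.1*g - 3.94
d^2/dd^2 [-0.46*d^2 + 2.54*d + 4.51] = -0.920000000000000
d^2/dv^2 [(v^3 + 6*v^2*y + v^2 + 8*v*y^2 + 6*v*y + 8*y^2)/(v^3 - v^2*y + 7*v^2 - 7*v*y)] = 2*(v^2*(3*v + 6*y + 1)*(v^2 - v*y + 7*v - 7*y)^2 - v*((3*v - y + 7)*(v^3 + 6*v^2*y + v^2 + 8*v*y^2 + 6*v*y + 8*y^2) + (3*v^2 - 2*v*y + 14*v - 7*y)*(3*v^2 + 12*v*y + 2*v + 8*y^2 + 6*y))*(v^2 - v*y + 7*v - 7*y) + (3*v^2 - 2*v*y + 14*v - 7*y)^2*(v^3 + 6*v^2*y + v^2 + 8*v*y^2 + 6*v*y + 8*y^2))/(v^3*(v^2 - v*y + 7*v - 7*y)^3)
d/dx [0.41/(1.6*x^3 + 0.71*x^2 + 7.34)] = x*(-1.968*x - 0.5822)/(1.6*x^3 + 0.71*x^2 + 7.34)^2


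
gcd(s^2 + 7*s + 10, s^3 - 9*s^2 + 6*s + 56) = s + 2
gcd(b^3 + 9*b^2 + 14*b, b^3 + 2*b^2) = b^2 + 2*b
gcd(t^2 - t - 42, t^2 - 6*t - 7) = t - 7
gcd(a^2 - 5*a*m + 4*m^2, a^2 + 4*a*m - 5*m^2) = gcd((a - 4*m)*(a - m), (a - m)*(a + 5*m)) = a - m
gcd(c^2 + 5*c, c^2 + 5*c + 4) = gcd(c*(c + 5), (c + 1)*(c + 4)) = 1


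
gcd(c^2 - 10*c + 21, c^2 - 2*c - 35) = c - 7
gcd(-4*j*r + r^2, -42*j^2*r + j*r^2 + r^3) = r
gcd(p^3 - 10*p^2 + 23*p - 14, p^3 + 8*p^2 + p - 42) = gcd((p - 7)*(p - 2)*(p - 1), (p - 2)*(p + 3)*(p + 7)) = p - 2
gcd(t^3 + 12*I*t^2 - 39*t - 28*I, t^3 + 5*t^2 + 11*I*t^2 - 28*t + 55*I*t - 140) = t^2 + 11*I*t - 28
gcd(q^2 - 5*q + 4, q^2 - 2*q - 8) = q - 4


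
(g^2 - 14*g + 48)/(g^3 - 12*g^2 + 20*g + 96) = 1/(g + 2)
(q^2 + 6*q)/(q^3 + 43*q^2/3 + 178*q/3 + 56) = 3*q/(3*q^2 + 25*q + 28)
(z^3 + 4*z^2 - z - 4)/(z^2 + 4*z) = z - 1/z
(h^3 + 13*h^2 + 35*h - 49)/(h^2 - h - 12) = (-h^3 - 13*h^2 - 35*h + 49)/(-h^2 + h + 12)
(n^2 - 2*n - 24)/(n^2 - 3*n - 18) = (n + 4)/(n + 3)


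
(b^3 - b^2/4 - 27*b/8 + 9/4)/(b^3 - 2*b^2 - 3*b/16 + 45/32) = 4*(4*b^2 + 5*b - 6)/(16*b^2 - 8*b - 15)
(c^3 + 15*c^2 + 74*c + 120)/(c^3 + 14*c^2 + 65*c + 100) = (c + 6)/(c + 5)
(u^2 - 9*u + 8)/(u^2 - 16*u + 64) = (u - 1)/(u - 8)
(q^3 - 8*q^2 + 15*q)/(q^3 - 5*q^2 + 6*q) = (q - 5)/(q - 2)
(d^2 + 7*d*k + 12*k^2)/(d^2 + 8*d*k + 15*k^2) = (d + 4*k)/(d + 5*k)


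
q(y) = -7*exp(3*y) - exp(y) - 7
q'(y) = -21*exp(3*y) - exp(y)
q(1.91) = -2169.54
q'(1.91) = -6474.11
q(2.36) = -8333.37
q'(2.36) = -24957.93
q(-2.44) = -7.09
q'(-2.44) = -0.10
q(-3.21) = -7.04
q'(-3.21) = -0.04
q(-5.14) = -7.01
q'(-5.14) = -0.01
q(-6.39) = -7.00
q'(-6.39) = -0.00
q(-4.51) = -7.01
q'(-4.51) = -0.01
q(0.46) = -36.41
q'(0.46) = -85.06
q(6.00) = -459620194.39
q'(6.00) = -1378859755.31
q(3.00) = -56748.67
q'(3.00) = -170184.85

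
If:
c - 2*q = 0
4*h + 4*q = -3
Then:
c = 2*q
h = -q - 3/4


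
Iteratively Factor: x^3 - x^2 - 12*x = (x - 4)*(x^2 + 3*x) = (x - 4)*(x + 3)*(x)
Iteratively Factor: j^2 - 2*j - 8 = (j - 4)*(j + 2)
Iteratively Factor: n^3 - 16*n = (n - 4)*(n^2 + 4*n) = n*(n - 4)*(n + 4)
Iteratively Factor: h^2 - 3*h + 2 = (h - 2)*(h - 1)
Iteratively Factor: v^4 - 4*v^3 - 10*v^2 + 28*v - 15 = (v + 3)*(v^3 - 7*v^2 + 11*v - 5) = (v - 1)*(v + 3)*(v^2 - 6*v + 5) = (v - 1)^2*(v + 3)*(v - 5)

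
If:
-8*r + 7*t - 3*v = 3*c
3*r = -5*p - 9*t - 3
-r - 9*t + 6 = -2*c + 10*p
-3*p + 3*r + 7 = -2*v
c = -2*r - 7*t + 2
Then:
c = 8194/621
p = 647/207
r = -6136/621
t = 760/621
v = 3314/207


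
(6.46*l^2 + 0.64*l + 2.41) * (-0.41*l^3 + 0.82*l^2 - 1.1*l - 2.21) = -2.6486*l^5 + 5.0348*l^4 - 7.5693*l^3 - 13.0044*l^2 - 4.0654*l - 5.3261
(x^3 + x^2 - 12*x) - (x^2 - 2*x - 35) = x^3 - 10*x + 35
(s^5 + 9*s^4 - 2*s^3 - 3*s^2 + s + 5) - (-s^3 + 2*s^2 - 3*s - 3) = s^5 + 9*s^4 - s^3 - 5*s^2 + 4*s + 8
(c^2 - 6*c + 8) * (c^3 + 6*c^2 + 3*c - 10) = c^5 - 25*c^3 + 20*c^2 + 84*c - 80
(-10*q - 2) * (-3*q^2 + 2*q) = 30*q^3 - 14*q^2 - 4*q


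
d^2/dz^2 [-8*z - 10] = 0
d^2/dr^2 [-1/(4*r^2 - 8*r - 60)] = (-r^2 + 2*r + 4*(r - 1)^2 + 15)/(2*(-r^2 + 2*r + 15)^3)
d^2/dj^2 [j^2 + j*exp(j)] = j*exp(j) + 2*exp(j) + 2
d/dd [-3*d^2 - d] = -6*d - 1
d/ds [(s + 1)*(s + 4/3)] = 2*s + 7/3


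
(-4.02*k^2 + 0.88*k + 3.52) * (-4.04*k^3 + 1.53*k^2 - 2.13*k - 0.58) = 16.2408*k^5 - 9.7058*k^4 - 4.3118*k^3 + 5.8428*k^2 - 8.008*k - 2.0416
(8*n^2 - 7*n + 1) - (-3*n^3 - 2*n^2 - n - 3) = 3*n^3 + 10*n^2 - 6*n + 4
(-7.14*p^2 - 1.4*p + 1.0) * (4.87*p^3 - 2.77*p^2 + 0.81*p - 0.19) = -34.7718*p^5 + 12.9598*p^4 + 2.9646*p^3 - 2.5474*p^2 + 1.076*p - 0.19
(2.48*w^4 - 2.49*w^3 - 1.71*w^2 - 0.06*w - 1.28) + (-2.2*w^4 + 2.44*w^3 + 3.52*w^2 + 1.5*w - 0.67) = 0.28*w^4 - 0.0500000000000003*w^3 + 1.81*w^2 + 1.44*w - 1.95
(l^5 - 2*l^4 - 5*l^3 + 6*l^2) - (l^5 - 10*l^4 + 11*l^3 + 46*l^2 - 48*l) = 8*l^4 - 16*l^3 - 40*l^2 + 48*l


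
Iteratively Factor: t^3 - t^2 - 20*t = (t + 4)*(t^2 - 5*t) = t*(t + 4)*(t - 5)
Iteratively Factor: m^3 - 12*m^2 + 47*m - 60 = (m - 5)*(m^2 - 7*m + 12) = (m - 5)*(m - 3)*(m - 4)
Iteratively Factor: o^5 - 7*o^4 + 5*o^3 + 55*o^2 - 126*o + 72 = (o - 2)*(o^4 - 5*o^3 - 5*o^2 + 45*o - 36) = (o - 3)*(o - 2)*(o^3 - 2*o^2 - 11*o + 12) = (o - 3)*(o - 2)*(o + 3)*(o^2 - 5*o + 4) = (o - 3)*(o - 2)*(o - 1)*(o + 3)*(o - 4)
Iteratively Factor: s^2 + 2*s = (s)*(s + 2)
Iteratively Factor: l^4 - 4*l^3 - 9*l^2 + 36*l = (l + 3)*(l^3 - 7*l^2 + 12*l) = (l - 3)*(l + 3)*(l^2 - 4*l) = (l - 4)*(l - 3)*(l + 3)*(l)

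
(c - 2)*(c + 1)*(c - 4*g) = c^3 - 4*c^2*g - c^2 + 4*c*g - 2*c + 8*g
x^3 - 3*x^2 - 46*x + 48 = (x - 8)*(x - 1)*(x + 6)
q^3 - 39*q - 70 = (q - 7)*(q + 2)*(q + 5)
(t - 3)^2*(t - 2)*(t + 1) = t^4 - 7*t^3 + 13*t^2 + 3*t - 18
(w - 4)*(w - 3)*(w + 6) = w^3 - w^2 - 30*w + 72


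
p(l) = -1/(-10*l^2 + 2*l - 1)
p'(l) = -(20*l - 2)/(-10*l^2 + 2*l - 1)^2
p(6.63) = 0.00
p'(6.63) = -0.00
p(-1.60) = 0.03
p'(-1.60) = 0.04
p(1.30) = 0.07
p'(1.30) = -0.10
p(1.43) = 0.05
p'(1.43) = -0.08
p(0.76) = 0.19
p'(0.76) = -0.48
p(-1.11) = 0.06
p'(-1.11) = 0.10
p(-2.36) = 0.02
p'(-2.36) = 0.01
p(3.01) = 0.01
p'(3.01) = -0.01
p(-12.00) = 0.00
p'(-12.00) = 0.00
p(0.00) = 1.00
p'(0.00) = 2.00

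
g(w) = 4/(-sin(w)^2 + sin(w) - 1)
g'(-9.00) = 2.66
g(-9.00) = -2.53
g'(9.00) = 1.12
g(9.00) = -5.28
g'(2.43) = -1.55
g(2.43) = -5.17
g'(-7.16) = -1.17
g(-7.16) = -1.70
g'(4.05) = 1.09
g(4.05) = -1.66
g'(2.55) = -0.67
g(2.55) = -5.31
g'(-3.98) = -1.99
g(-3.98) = -4.94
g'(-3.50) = 1.87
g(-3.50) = -5.18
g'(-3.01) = 3.80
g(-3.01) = -3.48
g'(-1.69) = 0.16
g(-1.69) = -1.34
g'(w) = 4*(2*sin(w)*cos(w) - cos(w))/(-sin(w)^2 + sin(w) - 1)^2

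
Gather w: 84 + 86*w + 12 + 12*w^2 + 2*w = 12*w^2 + 88*w + 96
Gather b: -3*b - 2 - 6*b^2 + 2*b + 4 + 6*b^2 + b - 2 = 0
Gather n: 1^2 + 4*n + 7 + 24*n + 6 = 28*n + 14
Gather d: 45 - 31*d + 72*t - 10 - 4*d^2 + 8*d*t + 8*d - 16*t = -4*d^2 + d*(8*t - 23) + 56*t + 35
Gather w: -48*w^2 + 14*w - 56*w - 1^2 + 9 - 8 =-48*w^2 - 42*w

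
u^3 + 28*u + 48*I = (u - 6*I)*(u + 2*I)*(u + 4*I)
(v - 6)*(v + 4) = v^2 - 2*v - 24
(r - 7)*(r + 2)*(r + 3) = r^3 - 2*r^2 - 29*r - 42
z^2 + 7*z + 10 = (z + 2)*(z + 5)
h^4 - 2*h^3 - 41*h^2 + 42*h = h*(h - 7)*(h - 1)*(h + 6)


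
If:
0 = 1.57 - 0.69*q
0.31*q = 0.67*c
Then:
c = 1.05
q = 2.28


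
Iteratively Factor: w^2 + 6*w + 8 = (w + 2)*(w + 4)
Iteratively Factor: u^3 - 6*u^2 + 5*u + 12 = (u - 4)*(u^2 - 2*u - 3) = (u - 4)*(u - 3)*(u + 1)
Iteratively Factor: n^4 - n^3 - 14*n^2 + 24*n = (n + 4)*(n^3 - 5*n^2 + 6*n) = (n - 3)*(n + 4)*(n^2 - 2*n) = (n - 3)*(n - 2)*(n + 4)*(n)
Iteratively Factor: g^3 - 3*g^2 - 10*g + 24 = (g - 2)*(g^2 - g - 12) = (g - 2)*(g + 3)*(g - 4)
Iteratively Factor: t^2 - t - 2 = (t - 2)*(t + 1)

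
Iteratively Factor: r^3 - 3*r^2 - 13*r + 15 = (r - 1)*(r^2 - 2*r - 15) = (r - 5)*(r - 1)*(r + 3)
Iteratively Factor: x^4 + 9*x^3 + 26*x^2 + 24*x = (x + 4)*(x^3 + 5*x^2 + 6*x) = (x + 2)*(x + 4)*(x^2 + 3*x) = (x + 2)*(x + 3)*(x + 4)*(x)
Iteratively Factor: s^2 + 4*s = (s)*(s + 4)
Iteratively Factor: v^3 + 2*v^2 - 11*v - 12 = (v + 4)*(v^2 - 2*v - 3) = (v - 3)*(v + 4)*(v + 1)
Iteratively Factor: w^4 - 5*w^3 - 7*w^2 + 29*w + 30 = (w + 1)*(w^3 - 6*w^2 - w + 30) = (w + 1)*(w + 2)*(w^2 - 8*w + 15) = (w - 3)*(w + 1)*(w + 2)*(w - 5)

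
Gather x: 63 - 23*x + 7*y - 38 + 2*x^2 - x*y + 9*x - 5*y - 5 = 2*x^2 + x*(-y - 14) + 2*y + 20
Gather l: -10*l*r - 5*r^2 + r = -10*l*r - 5*r^2 + r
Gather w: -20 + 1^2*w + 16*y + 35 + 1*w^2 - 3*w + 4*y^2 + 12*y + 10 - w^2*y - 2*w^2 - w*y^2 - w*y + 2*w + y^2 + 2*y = w^2*(-y - 1) + w*(-y^2 - y) + 5*y^2 + 30*y + 25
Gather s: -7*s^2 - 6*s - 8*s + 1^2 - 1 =-7*s^2 - 14*s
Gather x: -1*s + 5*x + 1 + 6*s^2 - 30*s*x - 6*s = 6*s^2 - 7*s + x*(5 - 30*s) + 1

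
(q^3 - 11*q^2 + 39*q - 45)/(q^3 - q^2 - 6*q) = (q^2 - 8*q + 15)/(q*(q + 2))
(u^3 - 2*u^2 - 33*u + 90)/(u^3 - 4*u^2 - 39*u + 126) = (u - 5)/(u - 7)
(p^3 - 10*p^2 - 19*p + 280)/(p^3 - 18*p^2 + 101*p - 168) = (p + 5)/(p - 3)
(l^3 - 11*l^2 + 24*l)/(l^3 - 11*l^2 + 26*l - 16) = l*(l - 3)/(l^2 - 3*l + 2)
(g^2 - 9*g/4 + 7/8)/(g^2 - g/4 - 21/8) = (2*g - 1)/(2*g + 3)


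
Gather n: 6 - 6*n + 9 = 15 - 6*n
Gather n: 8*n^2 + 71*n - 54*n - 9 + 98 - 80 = 8*n^2 + 17*n + 9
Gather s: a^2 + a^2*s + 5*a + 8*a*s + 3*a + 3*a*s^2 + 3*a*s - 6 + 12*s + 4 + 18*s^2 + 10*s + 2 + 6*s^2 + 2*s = a^2 + 8*a + s^2*(3*a + 24) + s*(a^2 + 11*a + 24)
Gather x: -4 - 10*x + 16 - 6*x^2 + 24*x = -6*x^2 + 14*x + 12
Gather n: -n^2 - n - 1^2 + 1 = -n^2 - n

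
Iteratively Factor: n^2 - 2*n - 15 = (n - 5)*(n + 3)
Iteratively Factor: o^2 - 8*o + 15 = (o - 3)*(o - 5)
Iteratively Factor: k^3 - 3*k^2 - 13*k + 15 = (k - 5)*(k^2 + 2*k - 3) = (k - 5)*(k - 1)*(k + 3)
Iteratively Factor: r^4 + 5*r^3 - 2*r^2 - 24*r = (r - 2)*(r^3 + 7*r^2 + 12*r) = (r - 2)*(r + 3)*(r^2 + 4*r) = (r - 2)*(r + 3)*(r + 4)*(r)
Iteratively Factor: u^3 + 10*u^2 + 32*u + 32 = (u + 2)*(u^2 + 8*u + 16) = (u + 2)*(u + 4)*(u + 4)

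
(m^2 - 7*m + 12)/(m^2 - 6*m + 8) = (m - 3)/(m - 2)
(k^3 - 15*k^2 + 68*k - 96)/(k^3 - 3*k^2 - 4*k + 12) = (k^2 - 12*k + 32)/(k^2 - 4)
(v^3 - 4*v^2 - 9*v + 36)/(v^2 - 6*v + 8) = (v^2 - 9)/(v - 2)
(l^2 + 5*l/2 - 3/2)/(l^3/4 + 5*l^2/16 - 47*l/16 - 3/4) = 8*(2*l^2 + 5*l - 3)/(4*l^3 + 5*l^2 - 47*l - 12)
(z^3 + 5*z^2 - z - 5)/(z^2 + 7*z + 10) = (z^2 - 1)/(z + 2)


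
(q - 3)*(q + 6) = q^2 + 3*q - 18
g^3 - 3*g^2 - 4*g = g*(g - 4)*(g + 1)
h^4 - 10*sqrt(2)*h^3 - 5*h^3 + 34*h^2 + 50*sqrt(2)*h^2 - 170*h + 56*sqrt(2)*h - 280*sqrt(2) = (h - 5)*(h - 7*sqrt(2))*(h - 4*sqrt(2))*(h + sqrt(2))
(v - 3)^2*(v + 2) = v^3 - 4*v^2 - 3*v + 18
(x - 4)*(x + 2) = x^2 - 2*x - 8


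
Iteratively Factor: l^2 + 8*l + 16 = (l + 4)*(l + 4)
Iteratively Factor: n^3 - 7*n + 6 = (n - 2)*(n^2 + 2*n - 3) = (n - 2)*(n - 1)*(n + 3)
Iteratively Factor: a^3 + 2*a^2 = (a)*(a^2 + 2*a) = a*(a + 2)*(a)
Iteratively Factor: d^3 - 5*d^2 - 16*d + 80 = (d - 5)*(d^2 - 16) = (d - 5)*(d + 4)*(d - 4)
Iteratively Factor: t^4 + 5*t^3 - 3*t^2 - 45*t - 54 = (t + 3)*(t^3 + 2*t^2 - 9*t - 18) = (t + 3)^2*(t^2 - t - 6) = (t + 2)*(t + 3)^2*(t - 3)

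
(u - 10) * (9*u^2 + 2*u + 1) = 9*u^3 - 88*u^2 - 19*u - 10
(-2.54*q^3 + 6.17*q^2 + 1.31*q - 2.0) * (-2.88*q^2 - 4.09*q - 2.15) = 7.3152*q^5 - 7.381*q^4 - 23.5471*q^3 - 12.8634*q^2 + 5.3635*q + 4.3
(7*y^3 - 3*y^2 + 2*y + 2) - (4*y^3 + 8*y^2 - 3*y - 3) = 3*y^3 - 11*y^2 + 5*y + 5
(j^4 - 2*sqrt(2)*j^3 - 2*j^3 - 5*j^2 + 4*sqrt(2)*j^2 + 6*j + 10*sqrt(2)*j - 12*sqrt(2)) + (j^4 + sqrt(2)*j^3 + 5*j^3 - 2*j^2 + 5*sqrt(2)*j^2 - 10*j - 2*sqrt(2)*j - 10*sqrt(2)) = 2*j^4 - sqrt(2)*j^3 + 3*j^3 - 7*j^2 + 9*sqrt(2)*j^2 - 4*j + 8*sqrt(2)*j - 22*sqrt(2)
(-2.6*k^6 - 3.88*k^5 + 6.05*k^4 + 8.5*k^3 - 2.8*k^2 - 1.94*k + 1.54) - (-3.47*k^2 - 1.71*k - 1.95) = -2.6*k^6 - 3.88*k^5 + 6.05*k^4 + 8.5*k^3 + 0.67*k^2 - 0.23*k + 3.49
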